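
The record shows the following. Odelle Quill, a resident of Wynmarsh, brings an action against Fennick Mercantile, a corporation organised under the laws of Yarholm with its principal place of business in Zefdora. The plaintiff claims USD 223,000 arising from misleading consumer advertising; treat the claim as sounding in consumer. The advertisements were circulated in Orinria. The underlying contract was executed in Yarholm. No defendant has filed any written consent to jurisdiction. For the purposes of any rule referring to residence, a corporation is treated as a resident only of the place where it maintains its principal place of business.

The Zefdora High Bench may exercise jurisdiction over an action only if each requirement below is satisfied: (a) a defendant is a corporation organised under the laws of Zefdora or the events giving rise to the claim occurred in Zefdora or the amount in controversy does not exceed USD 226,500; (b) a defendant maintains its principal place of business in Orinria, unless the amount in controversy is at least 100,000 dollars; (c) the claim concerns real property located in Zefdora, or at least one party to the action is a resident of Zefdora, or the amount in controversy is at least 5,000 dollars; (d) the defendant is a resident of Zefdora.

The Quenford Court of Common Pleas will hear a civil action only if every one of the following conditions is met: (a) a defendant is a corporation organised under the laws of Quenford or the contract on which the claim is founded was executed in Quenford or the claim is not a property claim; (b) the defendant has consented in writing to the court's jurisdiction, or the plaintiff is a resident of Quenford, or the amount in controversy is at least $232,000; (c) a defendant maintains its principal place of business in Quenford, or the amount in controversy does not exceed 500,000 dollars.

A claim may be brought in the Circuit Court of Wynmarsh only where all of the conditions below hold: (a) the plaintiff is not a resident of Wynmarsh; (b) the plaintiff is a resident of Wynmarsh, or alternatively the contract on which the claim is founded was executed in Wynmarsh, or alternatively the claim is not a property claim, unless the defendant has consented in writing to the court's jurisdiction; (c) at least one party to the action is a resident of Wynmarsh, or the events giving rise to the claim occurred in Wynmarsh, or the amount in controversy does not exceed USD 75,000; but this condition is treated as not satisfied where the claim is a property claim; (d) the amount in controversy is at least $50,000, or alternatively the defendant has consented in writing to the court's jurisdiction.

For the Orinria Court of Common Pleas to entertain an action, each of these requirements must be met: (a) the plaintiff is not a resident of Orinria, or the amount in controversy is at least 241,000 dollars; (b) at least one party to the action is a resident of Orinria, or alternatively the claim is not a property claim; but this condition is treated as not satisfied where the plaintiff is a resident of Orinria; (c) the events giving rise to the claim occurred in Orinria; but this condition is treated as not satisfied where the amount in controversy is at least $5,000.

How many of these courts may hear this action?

The Zefdora High Bench:
  (a) The amount in controversy is $223,000, within the $226,500 ceiling, so one alternative holds. Condition met.
  (b) The corporate defendant(s) have their principal place of business in Zefdora, not Orinria. But the amount in controversy is 223,000 dollars, which meets the USD 100,000 floor, and the 'unless' clause therefore excuses the requirement. Satisfied.
  (c) Fennick Mercantile resides in Zefdora, which satisfies one of the alternatives. Satisfied.
  (d) The defendant resides in Zefdora. Met.
  → The court has jurisdiction.
The Quenford Court of Common Pleas:
  (a) The claim is a consumer claim, not a property claim, which satisfies one of the alternatives. Met.
  (b) No such written consent has been filed; the plaintiff resides in Wynmarsh, not Quenford; the amount in controversy is 223,000 dollars, below the 232,000 dollars floor — no alternative holds. Fails.
  (c) The amount in controversy is 223,000 dollars, within the $500,000 ceiling, which satisfies one of the alternatives. Condition met.
  → No jurisdiction.
The Circuit Court of Wynmarsh:
  (a) The plaintiff resides in Wynmarsh. Not satisfied.
  (b) The plaintiff resides in Wynmarsh — that alternative is enough. Met.
  (c) Odelle Quill resides in Wynmarsh, which satisfies one of the alternatives. The carve-out does not apply: the claim is a consumer claim, not a property claim. Satisfied.
  (d) The amount in controversy is USD 223,000, which meets the USD 50,000 floor, which satisfies one of the alternatives. Satisfied.
  → Not every requirement is met — no jurisdiction.
The Orinria Court of Common Pleas:
  (a) The plaintiff resides in Wynmarsh, which is not Orinria, so one alternative holds. Condition met.
  (b) The claim is a consumer claim, not a property claim — that alternative is enough. The exception is not triggered, since the plaintiff resides in Wynmarsh, not Orinria. Met.
  (c) The operative events occurred in Orinria. But the amount in controversy is 223,000 dollars, which meets the $5,000 floor, triggering the carve-out and defeating this condition. Not satisfied.
  → Not every requirement is met — no jurisdiction.
Courts with jurisdiction: the Zefdora High Bench — 1 in total.

1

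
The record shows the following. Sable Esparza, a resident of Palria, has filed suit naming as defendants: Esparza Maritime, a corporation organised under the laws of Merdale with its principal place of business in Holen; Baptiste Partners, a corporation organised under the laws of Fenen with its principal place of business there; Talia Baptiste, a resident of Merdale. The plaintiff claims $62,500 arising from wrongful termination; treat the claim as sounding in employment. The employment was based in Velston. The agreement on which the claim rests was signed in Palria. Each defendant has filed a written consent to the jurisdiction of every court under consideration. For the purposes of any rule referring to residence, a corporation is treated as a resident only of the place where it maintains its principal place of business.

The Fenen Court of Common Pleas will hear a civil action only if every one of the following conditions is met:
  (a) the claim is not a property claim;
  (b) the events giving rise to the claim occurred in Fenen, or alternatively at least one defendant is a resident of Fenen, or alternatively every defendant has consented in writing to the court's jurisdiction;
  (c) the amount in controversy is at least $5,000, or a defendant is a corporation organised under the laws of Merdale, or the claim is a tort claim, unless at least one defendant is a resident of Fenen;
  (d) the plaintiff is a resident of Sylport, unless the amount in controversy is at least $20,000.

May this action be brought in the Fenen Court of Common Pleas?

Yes

The Fenen Court of Common Pleas:
  (a) The claim is an employment claim, not a property claim. Condition met.
  (b) Baptiste Partners resides in Fenen — that alternative is enough. Condition met.
  (c) The amount in controversy is 62,500 dollars, which meets the $5,000 floor, so one alternative holds. Satisfied.
  (d) The plaintiff resides in Palria, not Sylport. However, the amount in controversy is 62,500 dollars, which meets the USD 20,000 floor, so the 'unless' proviso supplies this condition. Satisfied.
  → The court has jurisdiction.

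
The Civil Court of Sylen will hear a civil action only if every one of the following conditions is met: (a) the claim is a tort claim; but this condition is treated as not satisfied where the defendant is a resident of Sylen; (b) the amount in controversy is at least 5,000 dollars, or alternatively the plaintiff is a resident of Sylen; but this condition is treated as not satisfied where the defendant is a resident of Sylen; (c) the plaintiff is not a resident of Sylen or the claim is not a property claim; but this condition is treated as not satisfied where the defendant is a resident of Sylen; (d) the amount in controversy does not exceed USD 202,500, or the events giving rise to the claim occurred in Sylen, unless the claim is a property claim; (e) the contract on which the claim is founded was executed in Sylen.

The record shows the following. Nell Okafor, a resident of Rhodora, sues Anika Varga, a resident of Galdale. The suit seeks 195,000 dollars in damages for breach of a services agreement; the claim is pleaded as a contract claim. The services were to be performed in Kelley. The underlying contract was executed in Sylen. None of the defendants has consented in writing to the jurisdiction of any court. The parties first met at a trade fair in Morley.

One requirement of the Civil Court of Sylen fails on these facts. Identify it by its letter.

(a)

The Civil Court of Sylen:
  (a) The claim is a contract claim, not a tort claim. Not met.
  (b) The amount in controversy is 195,000 dollars, which meets the $5,000 floor, so one alternative holds. And the carve-out is inapplicable — the defendant resides in Galdale, not Sylen. Met.
  (c) The plaintiff resides in Rhodora, which is not Sylen, which satisfies one of the alternatives. The exception is not triggered, since the defendant resides in Galdale, not Sylen. Condition met.
  (d) The amount in controversy is USD 195,000, within the 202,500 dollars ceiling — that alternative is enough. Condition met.
  (e) The contract was executed in Sylen. Satisfied.
Only condition (a) fails.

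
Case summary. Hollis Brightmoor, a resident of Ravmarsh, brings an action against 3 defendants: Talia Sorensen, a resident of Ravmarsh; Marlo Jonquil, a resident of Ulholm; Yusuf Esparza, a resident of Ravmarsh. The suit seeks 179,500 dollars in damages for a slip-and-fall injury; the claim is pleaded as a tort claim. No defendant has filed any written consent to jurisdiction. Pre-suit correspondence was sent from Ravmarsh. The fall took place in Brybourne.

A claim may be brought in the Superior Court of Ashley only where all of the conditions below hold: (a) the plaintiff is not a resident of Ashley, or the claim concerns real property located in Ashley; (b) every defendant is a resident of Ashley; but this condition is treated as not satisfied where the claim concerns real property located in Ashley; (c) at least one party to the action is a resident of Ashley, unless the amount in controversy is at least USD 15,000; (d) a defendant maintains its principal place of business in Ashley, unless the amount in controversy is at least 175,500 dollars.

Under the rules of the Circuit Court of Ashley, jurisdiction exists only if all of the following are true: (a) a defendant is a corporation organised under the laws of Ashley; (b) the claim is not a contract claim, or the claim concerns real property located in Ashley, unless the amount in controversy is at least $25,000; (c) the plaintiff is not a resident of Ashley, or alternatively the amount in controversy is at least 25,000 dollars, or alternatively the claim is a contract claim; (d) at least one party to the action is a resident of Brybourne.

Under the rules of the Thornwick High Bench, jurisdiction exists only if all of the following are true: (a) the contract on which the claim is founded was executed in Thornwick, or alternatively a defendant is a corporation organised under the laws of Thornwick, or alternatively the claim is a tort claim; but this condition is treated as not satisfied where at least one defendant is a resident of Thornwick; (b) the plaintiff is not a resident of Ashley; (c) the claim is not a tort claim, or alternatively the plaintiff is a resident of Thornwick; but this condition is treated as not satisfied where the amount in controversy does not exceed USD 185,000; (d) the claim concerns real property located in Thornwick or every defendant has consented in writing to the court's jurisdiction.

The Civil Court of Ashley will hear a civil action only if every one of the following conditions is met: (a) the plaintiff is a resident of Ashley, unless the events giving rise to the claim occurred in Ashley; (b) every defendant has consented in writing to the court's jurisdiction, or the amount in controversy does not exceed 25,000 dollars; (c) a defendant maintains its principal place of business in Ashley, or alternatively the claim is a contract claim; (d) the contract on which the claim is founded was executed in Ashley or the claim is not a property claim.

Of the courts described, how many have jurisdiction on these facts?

The Superior Court of Ashley:
  (a) The plaintiff resides in Ravmarsh, which is not Ashley, which satisfies one of the alternatives. Met.
  (b) The defendants reside as follows — Talia Sorensen in Ravmarsh, Marlo Jonquil in Ulholm, Yusuf Esparza in Ravmarsh — not all in Ashley. Not satisfied.
  (c) No party resides in Ashley. However, the amount in controversy is USD 179,500, which meets the 15,000 dollars floor, so the 'unless' proviso supplies this condition. Met.
  (d) No defendant is a corporation. However, the amount in controversy is USD 179,500, which meets the $175,500 floor, so the 'unless' proviso supplies this condition. Condition met.
  → At least one condition fails; no jurisdiction.
The Circuit Court of Ashley:
  (a) No defendant is a corporation. Condition not met.
  (b) The claim is a tort claim, not a contract claim, which satisfies one of the alternatives. Met.
  (c) The plaintiff resides in Ravmarsh, which is not Ashley, so one alternative holds. Condition met.
  (d) No party resides in Brybourne. Not satisfied.
  → Not every requirement is met — no jurisdiction.
The Thornwick High Bench:
  (a) The claim is a tort claim, so one alternative holds. The exception is not triggered, since no defendant resides in Thornwick (they reside in Ravmarsh, Ulholm, Ravmarsh). Satisfied.
  (b) The plaintiff resides in Ravmarsh, which is not Ashley. Met.
  (c) The claim is a tort claim; the plaintiff resides in Ravmarsh, not Thornwick — no alternative holds. Fails.
  (d) The claim does not concern real property; no such written consent has been filed — every alternative fails. Not met.
  → At least one condition fails; no jurisdiction.
The Civil Court of Ashley:
  (a) The plaintiff resides in Ravmarsh, not Ashley. Nor does the 'unless' clause help: the operative events occurred in Brybourne, not Ashley. Not satisfied.
  (b) No such written consent has been filed; the amount in controversy is 179,500 dollars, above the 25,000 dollars ceiling — none of the alternatives is met. Not satisfied.
  (c) No defendant is a corporation; the claim is a tort claim, not a contract claim — no alternative holds. Fails.
  (d) The claim is a tort claim, not a property claim, which satisfies one of the alternatives. Condition met.
  → At least one condition fails; no jurisdiction.
No court satisfies all of its conditions.

0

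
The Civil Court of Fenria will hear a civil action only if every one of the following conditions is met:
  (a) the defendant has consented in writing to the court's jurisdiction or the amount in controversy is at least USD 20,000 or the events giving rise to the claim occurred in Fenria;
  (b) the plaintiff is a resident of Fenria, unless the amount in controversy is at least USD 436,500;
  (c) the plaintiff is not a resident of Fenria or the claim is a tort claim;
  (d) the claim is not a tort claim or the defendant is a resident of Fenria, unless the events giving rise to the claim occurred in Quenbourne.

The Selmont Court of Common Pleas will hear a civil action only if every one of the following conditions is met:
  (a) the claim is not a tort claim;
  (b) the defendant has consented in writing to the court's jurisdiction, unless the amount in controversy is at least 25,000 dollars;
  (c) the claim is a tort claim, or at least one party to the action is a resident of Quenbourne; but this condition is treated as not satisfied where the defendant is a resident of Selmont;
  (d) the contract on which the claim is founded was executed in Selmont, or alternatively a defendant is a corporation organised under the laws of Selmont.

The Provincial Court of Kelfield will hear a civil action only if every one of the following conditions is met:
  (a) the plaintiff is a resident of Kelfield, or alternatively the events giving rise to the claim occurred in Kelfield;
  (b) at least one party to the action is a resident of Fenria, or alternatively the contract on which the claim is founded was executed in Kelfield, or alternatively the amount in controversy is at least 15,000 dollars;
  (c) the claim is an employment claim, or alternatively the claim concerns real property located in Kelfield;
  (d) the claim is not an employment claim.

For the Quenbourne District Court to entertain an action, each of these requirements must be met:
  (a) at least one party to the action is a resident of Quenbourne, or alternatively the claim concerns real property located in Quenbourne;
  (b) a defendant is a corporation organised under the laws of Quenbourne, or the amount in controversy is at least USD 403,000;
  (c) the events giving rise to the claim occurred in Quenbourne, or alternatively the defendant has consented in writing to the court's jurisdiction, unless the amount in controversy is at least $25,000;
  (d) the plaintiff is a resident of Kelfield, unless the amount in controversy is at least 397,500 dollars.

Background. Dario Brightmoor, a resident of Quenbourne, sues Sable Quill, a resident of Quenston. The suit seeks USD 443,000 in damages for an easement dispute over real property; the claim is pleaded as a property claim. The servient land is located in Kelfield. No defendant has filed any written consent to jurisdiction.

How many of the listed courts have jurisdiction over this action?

3

The Civil Court of Fenria:
  (a) The amount in controversy is $443,000, which meets the $20,000 floor — that alternative is enough. Condition met.
  (b) The plaintiff resides in Quenbourne, not Fenria. However, the amount in controversy is USD 443,000, which meets the $436,500 floor, so the 'unless' proviso supplies this condition. Met.
  (c) The plaintiff resides in Quenbourne, which is not Fenria, which satisfies one of the alternatives. Satisfied.
  (d) The claim is a property claim, not a tort claim — that alternative is enough. Met.
  → The court has jurisdiction.
The Selmont Court of Common Pleas:
  (a) The claim is a property claim, not a tort claim. Met.
  (b) No such written consent has been filed. But the amount in controversy is 443,000 dollars, which meets the $25,000 floor, and the 'unless' clause therefore excuses the requirement. Met.
  (c) Dario Brightmoor resides in Quenbourne, which satisfies one of the alternatives. And the carve-out is inapplicable — the defendant resides in Quenston, not Selmont. Satisfied.
  (d) No contract (and hence no place of execution) is alleged; no defendant is a corporation — none of the alternatives is met. Fails.
  → The court lacks jurisdiction.
The Provincial Court of Kelfield:
  (a) The operative events occurred in Kelfield, so this disjunct is met. Met.
  (b) The amount in controversy is USD 443,000, which meets the USD 15,000 floor, so this disjunct is met. Met.
  (c) The property lies in Kelfield — that alternative is enough. Satisfied.
  (d) The claim is a property claim, not an employment claim. Met.
  → Jurisdiction lies.
The Quenbourne District Court:
  (a) Dario Brightmoor resides in Quenbourne, so this disjunct is met. Met.
  (b) The amount in controversy is $443,000, which meets the USD 403,000 floor, which satisfies one of the alternatives. Satisfied.
  (c) The operative events occurred in Kelfield, not Quenbourne; no such written consent has been filed — none of the alternatives is met. But the amount in controversy is 443,000 dollars, which meets the 25,000 dollars floor, and the 'unless' clause therefore excuses the requirement. Condition met.
  (d) The plaintiff resides in Quenbourne, not Kelfield. However, the amount in controversy is 443,000 dollars, which meets the $397,500 floor, so the 'unless' proviso supplies this condition. Satisfied.
  → Jurisdiction lies.
Courts with jurisdiction: the Civil Court of Fenria, the Provincial Court of Kelfield, the Quenbourne District Court — 3 in total.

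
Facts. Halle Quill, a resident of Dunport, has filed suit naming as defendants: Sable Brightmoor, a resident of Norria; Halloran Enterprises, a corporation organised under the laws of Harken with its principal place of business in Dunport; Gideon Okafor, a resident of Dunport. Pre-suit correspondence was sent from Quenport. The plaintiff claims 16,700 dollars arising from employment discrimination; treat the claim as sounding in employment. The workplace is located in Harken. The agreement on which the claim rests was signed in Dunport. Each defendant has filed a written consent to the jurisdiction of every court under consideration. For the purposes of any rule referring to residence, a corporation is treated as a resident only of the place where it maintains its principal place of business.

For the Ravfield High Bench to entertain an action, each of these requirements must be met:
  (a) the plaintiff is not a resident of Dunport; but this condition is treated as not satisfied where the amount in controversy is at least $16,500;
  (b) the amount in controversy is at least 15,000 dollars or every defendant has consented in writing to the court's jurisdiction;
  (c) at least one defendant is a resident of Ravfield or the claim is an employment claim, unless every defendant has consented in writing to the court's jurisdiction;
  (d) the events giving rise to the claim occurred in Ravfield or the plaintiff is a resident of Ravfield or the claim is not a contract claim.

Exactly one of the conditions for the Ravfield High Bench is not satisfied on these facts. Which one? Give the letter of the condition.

The Ravfield High Bench:
  (a) The plaintiff resides in Dunport. Fails.
  (b) The amount in controversy is USD 16,700, which meets the 15,000 dollars floor, so one alternative holds. Met.
  (c) The claim is an employment claim, so this disjunct is met. Met.
  (d) The claim is an employment claim, not a contract claim, which satisfies one of the alternatives. Met.
Only condition (a) fails.

(a)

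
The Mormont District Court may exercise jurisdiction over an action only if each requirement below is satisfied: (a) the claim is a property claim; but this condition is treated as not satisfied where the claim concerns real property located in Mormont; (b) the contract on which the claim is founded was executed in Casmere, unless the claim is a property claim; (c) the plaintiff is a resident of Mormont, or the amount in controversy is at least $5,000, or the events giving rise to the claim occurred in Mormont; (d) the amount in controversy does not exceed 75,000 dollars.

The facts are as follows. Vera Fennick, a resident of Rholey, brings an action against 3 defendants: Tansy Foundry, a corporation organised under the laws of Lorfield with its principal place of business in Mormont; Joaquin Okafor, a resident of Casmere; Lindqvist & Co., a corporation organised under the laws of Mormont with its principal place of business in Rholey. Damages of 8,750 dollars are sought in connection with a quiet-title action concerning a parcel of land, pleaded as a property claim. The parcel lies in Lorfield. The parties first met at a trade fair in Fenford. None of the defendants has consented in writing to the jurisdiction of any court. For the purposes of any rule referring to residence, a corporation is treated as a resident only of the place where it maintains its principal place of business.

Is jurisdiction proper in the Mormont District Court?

The Mormont District Court:
  (a) The claim is a property claim. The exception is not triggered, since the property lies in Lorfield, not Mormont. Met.
  (b) No contract (and hence no place of execution) is alleged. But the claim is a property claim, and the 'unless' clause therefore excuses the requirement. Met.
  (c) The amount in controversy is 8,750 dollars, which meets the 5,000 dollars floor, so one alternative holds. Satisfied.
  (d) The amount in controversy is USD 8,750, within the 75,000 dollars ceiling. Satisfied.
  → The court has jurisdiction.

Yes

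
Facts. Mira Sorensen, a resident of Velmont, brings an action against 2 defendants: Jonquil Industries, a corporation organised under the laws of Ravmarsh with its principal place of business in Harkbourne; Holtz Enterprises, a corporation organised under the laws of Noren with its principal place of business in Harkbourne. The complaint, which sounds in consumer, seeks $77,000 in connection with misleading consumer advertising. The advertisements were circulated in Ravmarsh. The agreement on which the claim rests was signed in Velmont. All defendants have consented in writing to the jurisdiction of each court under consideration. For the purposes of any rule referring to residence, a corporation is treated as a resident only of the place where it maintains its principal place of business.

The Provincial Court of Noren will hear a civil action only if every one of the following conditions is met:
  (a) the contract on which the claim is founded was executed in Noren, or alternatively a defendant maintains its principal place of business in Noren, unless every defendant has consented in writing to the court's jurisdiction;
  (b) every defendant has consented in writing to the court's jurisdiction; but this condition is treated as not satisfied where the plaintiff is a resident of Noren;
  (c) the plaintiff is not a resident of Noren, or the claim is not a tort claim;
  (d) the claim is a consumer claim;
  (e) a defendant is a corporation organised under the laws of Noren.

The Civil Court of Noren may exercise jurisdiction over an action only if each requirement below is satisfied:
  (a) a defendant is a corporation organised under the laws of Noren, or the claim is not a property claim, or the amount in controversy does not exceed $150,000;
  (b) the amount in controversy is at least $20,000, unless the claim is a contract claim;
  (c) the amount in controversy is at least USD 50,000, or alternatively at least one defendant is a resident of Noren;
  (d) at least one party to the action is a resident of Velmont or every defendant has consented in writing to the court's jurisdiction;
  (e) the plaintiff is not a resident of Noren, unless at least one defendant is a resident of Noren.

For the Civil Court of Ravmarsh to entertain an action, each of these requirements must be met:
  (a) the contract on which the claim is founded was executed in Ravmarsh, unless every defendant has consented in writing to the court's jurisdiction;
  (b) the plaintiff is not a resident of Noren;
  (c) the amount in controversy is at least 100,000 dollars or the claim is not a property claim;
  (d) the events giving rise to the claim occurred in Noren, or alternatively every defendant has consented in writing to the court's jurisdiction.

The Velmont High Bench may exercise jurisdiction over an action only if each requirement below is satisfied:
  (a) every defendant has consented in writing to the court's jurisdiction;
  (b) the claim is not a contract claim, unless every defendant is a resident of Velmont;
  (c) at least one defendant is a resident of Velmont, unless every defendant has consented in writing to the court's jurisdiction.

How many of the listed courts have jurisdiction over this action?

4

The Provincial Court of Noren:
  (a) The contract was executed in Velmont, not Noren; the corporate defendant(s) have their principal place of business in Harkbourne, not Noren — every alternative fails. However, every defendant has filed written consent, so the 'unless' proviso supplies this condition. Satisfied.
  (b) Every defendant has filed written consent. The carve-out does not apply: the plaintiff resides in Velmont, not Noren. Condition met.
  (c) The plaintiff resides in Velmont, which is not Noren, so one alternative holds. Condition met.
  (d) The claim is a consumer claim. Condition met.
  (e) Holtz Enterprises is organised under the laws of Noren. Condition met.
  → All conditions met; jurisdiction exists.
The Civil Court of Noren:
  (a) Holtz Enterprises is organised under the laws of Noren, which satisfies one of the alternatives. Satisfied.
  (b) The amount in controversy is 77,000 dollars, which meets the $20,000 floor. Satisfied.
  (c) The amount in controversy is USD 77,000, which meets the $50,000 floor, so this disjunct is met. Satisfied.
  (d) Mira Sorensen resides in Velmont, so this disjunct is met. Met.
  (e) The plaintiff resides in Velmont, which is not Noren. Satisfied.
  → The court has jurisdiction.
The Civil Court of Ravmarsh:
  (a) The contract was executed in Velmont, not Ravmarsh. The proviso rescues it, though: every defendant has filed written consent. Condition met.
  (b) The plaintiff resides in Velmont, which is not Noren. Met.
  (c) The claim is a consumer claim, not a property claim — that alternative is enough. Met.
  (d) Every defendant has filed written consent, which satisfies one of the alternatives. Met.
  → Jurisdiction lies.
The Velmont High Bench:
  (a) Every defendant has filed written consent. Met.
  (b) The claim is a consumer claim, not a contract claim. Met.
  (c) No defendant resides in Velmont (they reside in Harkbourne, Harkbourne). The proviso rescues it, though: every defendant has filed written consent. Condition met.
  → Jurisdiction lies.
Courts with jurisdiction: the Provincial Court of Noren, the Civil Court of Noren, the Civil Court of Ravmarsh, the Velmont High Bench — 4 in total.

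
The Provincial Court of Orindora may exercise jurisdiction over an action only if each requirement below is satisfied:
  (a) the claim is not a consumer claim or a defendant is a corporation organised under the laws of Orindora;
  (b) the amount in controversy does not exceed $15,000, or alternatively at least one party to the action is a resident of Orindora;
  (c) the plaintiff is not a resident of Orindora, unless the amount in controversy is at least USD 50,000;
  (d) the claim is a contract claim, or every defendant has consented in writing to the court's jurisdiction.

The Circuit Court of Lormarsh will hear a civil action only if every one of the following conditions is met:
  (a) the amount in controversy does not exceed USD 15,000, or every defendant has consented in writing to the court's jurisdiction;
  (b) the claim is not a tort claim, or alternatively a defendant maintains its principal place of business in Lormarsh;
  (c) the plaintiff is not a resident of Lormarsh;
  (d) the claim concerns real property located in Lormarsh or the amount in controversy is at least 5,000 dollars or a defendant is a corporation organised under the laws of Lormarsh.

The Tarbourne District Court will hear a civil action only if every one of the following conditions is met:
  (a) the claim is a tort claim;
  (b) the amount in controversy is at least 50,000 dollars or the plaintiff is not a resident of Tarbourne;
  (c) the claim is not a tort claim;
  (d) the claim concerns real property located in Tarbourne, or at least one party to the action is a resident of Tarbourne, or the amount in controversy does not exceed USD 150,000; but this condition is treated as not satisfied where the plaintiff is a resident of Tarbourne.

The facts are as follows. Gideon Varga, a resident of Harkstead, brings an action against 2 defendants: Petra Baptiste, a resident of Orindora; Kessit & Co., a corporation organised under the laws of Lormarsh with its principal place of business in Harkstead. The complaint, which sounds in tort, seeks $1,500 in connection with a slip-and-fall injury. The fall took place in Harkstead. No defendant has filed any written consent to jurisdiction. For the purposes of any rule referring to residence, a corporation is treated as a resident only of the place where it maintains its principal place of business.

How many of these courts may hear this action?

The Provincial Court of Orindora:
  (a) The claim is a tort claim, not a consumer claim, so one alternative holds. Satisfied.
  (b) The amount in controversy is 1,500 dollars, within the USD 15,000 ceiling, so this disjunct is met. Satisfied.
  (c) The plaintiff resides in Harkstead, which is not Orindora. Met.
  (d) The claim is a tort claim, not a contract claim; no such written consent has been filed — none of the alternatives is met. Fails.
  → No jurisdiction.
The Circuit Court of Lormarsh:
  (a) The amount in controversy is $1,500, within the USD 15,000 ceiling — that alternative is enough. Condition met.
  (b) The claim is a tort claim; the corporate defendant(s) have their principal place of business in Harkstead, not Lormarsh — every alternative fails. Fails.
  (c) The plaintiff resides in Harkstead, which is not Lormarsh. Satisfied.
  (d) Kessit & Co. is organised under the laws of Lormarsh, so one alternative holds. Condition met.
  → At least one condition fails; no jurisdiction.
The Tarbourne District Court:
  (a) The claim is a tort claim. Satisfied.
  (b) The plaintiff resides in Harkstead, which is not Tarbourne, so one alternative holds. Met.
  (c) The claim is a tort claim. Not satisfied.
  (d) The amount in controversy is USD 1,500, within the $150,000 ceiling — that alternative is enough. The carve-out does not apply: the plaintiff resides in Harkstead, not Tarbourne. Condition met.
  → The court lacks jurisdiction.
No court satisfies all of its conditions.

0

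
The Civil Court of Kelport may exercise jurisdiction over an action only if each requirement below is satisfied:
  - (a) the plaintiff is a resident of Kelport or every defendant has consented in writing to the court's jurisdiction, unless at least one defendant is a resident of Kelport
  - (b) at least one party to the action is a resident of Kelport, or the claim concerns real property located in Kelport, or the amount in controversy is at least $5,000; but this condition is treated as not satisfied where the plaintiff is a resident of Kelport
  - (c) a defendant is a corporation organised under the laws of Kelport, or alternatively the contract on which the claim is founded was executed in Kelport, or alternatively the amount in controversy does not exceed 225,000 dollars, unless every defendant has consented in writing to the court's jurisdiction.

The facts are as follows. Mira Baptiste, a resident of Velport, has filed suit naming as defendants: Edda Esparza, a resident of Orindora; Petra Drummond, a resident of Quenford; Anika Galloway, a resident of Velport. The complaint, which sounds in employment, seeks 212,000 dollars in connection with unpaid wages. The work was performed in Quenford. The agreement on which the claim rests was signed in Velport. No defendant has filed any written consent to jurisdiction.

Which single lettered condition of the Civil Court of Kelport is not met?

(a)

The Civil Court of Kelport:
  (a) The plaintiff resides in Velport, not Kelport; no such written consent has been filed — no alternative holds. Nor does the 'unless' clause help: no defendant resides in Kelport (they reside in Orindora, Quenford, Velport). Not satisfied.
  (b) The amount in controversy is 212,000 dollars, which meets the 5,000 dollars floor — that alternative is enough. The carve-out does not apply: the plaintiff resides in Velport, not Kelport. Met.
  (c) The amount in controversy is USD 212,000, within the $225,000 ceiling, so one alternative holds. Satisfied.
Only condition (a) fails.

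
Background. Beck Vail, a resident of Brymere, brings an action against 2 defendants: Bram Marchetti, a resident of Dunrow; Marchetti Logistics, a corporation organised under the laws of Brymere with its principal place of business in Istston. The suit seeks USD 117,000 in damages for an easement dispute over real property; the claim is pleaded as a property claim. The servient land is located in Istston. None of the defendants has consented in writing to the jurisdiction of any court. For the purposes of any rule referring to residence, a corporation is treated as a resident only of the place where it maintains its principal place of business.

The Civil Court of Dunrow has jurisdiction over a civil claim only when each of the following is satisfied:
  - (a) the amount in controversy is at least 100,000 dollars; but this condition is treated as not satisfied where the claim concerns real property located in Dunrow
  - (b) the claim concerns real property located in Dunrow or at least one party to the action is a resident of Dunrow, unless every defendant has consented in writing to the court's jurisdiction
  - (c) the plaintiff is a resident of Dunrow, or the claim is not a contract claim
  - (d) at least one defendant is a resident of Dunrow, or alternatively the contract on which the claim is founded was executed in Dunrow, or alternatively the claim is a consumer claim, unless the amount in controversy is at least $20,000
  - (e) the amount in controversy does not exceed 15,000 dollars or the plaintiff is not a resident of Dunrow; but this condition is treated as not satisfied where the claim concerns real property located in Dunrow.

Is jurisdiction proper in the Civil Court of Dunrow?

Yes

The Civil Court of Dunrow:
  (a) The amount in controversy is 117,000 dollars, which meets the $100,000 floor. The carve-out does not apply: the property lies in Istston, not Dunrow. Met.
  (b) Bram Marchetti resides in Dunrow, so this disjunct is met. Condition met.
  (c) The claim is a property claim, not a contract claim, so this disjunct is met. Condition met.
  (d) Bram Marchetti resides in Dunrow — that alternative is enough. Condition met.
  (e) The plaintiff resides in Brymere, which is not Dunrow, so this disjunct is met. And the carve-out is inapplicable — the property lies in Istston, not Dunrow. Met.
  → Jurisdiction lies.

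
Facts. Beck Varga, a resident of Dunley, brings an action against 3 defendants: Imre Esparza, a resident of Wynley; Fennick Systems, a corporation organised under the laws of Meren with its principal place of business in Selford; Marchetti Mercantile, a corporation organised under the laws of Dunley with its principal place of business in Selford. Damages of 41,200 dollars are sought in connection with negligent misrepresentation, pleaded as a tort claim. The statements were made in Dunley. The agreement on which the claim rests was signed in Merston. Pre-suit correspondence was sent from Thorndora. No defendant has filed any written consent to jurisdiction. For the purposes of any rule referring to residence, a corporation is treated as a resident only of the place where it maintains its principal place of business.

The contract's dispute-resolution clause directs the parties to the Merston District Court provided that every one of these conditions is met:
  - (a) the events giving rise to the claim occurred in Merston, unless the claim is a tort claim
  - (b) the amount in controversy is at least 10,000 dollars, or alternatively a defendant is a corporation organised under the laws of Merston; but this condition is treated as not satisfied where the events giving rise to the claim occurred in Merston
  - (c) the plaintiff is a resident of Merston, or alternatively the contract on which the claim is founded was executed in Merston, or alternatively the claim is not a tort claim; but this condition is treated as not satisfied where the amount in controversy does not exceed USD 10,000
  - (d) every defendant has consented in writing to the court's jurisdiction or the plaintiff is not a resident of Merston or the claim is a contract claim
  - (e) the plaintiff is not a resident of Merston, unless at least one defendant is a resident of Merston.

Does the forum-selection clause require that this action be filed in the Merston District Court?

Yes

The Merston District Court:
  (a) The operative events occurred in Dunley, not Merston. But the claim is a tort claim, and the 'unless' clause therefore excuses the requirement. Met.
  (b) The amount in controversy is $41,200, which meets the USD 10,000 floor, so one alternative holds. The carve-out does not apply: the operative events occurred in Dunley, not Merston. Met.
  (c) The contract was executed in Merston, so one alternative holds. The carve-out does not apply: the amount in controversy is 41,200 dollars, above the $10,000 ceiling. Condition met.
  (d) The plaintiff resides in Dunley, which is not Merston, so one alternative holds. Satisfied.
  (e) The plaintiff resides in Dunley, which is not Merston. Met.
  → Forum clause is triggered.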